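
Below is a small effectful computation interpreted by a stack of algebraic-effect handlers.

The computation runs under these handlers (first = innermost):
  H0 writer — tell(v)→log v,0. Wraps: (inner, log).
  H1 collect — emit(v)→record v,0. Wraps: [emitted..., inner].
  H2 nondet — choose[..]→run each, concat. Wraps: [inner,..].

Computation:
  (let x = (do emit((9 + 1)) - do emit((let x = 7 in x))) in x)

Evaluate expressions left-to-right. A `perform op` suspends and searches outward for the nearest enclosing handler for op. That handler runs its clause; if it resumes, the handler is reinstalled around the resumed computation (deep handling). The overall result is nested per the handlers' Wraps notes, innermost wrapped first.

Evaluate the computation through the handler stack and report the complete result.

Answer: [[10, 7, (0, ())]]

Step-by-step:
emit(10) @ H1 ⇒ out+=10
emit(7) @ H1 ⇒ out+=7
H0 returns (0, ())
H1 returns [10, 7, (0, ())]
H2 returns [[10, 7, (0, ())]]
= [[10, 7, (0, ())]]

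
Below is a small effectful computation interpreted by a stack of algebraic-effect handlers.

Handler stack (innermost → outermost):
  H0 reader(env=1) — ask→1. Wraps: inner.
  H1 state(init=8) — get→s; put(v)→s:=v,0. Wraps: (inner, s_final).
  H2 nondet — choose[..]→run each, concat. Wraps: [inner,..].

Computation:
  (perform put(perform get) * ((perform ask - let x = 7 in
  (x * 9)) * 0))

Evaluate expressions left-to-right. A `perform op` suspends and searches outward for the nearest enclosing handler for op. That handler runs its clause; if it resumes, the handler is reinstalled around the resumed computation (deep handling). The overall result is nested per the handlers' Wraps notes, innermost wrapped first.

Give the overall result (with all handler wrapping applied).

Answer: [(0, 8)]

Evaluation trace:
get @ H1 ⇒ 8
put(8) @ H1 ⇒ s:=8
ask @ H0 ⇒ 1
H0 returns 0
H1 returns (0, 8)
H2 returns [(0, 8)]
= [(0, 8)]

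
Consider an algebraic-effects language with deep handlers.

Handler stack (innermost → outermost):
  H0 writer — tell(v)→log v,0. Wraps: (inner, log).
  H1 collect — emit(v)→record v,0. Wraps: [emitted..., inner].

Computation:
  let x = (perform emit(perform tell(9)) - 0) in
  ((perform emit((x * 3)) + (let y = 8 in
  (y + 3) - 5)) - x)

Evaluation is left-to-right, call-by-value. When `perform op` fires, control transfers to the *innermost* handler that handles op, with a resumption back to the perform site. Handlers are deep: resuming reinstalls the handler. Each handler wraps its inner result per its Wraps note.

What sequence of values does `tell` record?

Answer: (9)

Evaluation trace:
tell(9) @ H0 ⇒ log+=9
emit(0) @ H1 ⇒ out+=0
emit(0) @ H1 ⇒ out+=0
H0 returns (6, (9))
H1 returns [0, 0, (6, (9))]
= [0, 0, (6, (9))]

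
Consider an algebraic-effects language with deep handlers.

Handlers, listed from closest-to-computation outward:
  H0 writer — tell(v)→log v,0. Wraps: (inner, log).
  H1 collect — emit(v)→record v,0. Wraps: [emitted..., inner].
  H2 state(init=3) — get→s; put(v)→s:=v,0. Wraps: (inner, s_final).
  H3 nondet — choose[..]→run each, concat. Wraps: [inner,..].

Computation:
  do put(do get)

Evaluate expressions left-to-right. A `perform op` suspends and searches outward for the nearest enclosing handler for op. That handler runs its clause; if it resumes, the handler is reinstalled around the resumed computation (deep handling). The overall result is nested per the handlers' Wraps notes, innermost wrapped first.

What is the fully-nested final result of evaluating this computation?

Answer: [([(0, ())], 3)]

Evaluation trace:
get @ H2 ⇒ 3
put(3) @ H2 ⇒ s:=3
H0 returns (0, ())
H1 returns [(0, ())]
H2 returns ([(0, ())], 3)
H3 returns [([(0, ())], 3)]
= [([(0, ())], 3)]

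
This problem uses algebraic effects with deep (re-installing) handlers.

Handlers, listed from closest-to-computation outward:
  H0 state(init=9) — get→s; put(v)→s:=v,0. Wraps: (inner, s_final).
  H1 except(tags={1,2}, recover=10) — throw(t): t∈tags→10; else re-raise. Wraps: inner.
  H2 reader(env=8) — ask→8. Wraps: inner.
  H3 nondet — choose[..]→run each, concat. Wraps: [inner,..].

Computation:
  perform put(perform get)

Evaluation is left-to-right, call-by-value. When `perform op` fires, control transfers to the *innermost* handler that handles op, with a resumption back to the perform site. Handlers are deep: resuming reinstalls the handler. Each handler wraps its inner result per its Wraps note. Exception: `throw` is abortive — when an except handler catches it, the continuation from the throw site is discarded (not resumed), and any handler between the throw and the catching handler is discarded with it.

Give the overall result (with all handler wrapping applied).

Step-by-step:
get @ H0 ⇒ 9
put(9) @ H0 ⇒ s:=9
H0 returns (0, 9)
H1 returns (0, 9)
H2 returns (0, 9)
H3 returns [(0, 9)]
= [(0, 9)]

Answer: [(0, 9)]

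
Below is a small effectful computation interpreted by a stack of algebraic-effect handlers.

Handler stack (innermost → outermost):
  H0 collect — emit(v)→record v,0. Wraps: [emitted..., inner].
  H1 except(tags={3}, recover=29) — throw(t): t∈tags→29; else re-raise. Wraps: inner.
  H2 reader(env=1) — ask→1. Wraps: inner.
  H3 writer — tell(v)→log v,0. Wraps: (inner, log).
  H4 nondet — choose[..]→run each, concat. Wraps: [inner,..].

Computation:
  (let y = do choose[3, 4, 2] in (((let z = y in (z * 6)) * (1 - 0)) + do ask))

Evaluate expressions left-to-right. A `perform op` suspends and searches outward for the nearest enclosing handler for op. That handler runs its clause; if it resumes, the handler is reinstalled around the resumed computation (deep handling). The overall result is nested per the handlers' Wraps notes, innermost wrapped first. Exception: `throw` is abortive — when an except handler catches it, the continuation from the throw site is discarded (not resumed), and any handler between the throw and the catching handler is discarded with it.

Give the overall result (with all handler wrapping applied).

Answer: [([19], ()), ([25], ()), ([13], ())]

Step-by-step:
choose[3, 4, 2] @ H4
  branch[0] choose=3:
    ask @ H2 ⇒ 1
    H0 returns [19]
    H1 returns [19]
    H2 returns [19]
    H3 returns ([19], ())
    H4 returns [([19], ())]
  branch[1] choose=4:
    ask @ H2 ⇒ 1
    H0 returns [25]
    H1 returns [25]
    H2 returns [25]
    H3 returns ([25], ())
    H4 returns [([25], ())]
  branch[2] choose=2:
    ask @ H2 ⇒ 1
    H0 returns [13]
    H1 returns [13]
    H2 returns [13]
    H3 returns ([13], ())
    H4 returns [([13], ())]
= [([19], ()), ([25], ()), ([13], ())]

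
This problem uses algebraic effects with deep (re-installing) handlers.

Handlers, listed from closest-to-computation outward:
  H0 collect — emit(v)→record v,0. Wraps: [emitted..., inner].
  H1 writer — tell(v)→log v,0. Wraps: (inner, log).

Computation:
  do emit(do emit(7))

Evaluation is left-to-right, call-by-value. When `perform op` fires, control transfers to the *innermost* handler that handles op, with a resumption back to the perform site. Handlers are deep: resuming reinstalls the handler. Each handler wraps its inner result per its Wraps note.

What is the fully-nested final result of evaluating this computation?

Answer: ([7, 0, 0], ())

Evaluation trace:
emit(7) @ H0 ⇒ out+=7
emit(0) @ H0 ⇒ out+=0
H0 returns [7, 0, 0]
H1 returns ([7, 0, 0], ())
= ([7, 0, 0], ())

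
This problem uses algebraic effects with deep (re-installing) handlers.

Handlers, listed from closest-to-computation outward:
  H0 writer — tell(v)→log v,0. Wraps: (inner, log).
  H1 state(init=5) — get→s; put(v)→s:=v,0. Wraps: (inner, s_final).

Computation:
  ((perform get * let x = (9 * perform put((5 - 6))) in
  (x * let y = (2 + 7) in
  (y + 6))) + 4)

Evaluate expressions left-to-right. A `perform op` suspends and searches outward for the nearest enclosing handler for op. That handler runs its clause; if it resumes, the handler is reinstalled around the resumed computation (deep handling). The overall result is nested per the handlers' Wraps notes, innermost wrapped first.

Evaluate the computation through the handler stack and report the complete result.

Step-by-step:
get @ H1 ⇒ 5
put(-1) @ H1 ⇒ s:=-1
H0 returns (4, ())
H1 returns ((4, ()), -1)
= ((4, ()), -1)

Answer: ((4, ()), -1)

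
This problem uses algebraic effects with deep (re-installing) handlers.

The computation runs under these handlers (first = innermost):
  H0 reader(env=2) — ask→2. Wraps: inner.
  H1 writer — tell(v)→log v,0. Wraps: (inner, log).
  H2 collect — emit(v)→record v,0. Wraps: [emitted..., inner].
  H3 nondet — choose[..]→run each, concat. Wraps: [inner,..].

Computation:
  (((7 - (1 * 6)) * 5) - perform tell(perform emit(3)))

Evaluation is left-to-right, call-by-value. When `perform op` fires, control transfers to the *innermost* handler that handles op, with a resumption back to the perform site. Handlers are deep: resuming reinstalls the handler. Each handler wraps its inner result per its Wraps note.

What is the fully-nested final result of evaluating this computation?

Answer: [[3, (5, (0))]]

Working:
emit(3) @ H2 ⇒ out+=3
tell(0) @ H1 ⇒ log+=0
H0 returns 5
H1 returns (5, (0))
H2 returns [3, (5, (0))]
H3 returns [[3, (5, (0))]]
= [[3, (5, (0))]]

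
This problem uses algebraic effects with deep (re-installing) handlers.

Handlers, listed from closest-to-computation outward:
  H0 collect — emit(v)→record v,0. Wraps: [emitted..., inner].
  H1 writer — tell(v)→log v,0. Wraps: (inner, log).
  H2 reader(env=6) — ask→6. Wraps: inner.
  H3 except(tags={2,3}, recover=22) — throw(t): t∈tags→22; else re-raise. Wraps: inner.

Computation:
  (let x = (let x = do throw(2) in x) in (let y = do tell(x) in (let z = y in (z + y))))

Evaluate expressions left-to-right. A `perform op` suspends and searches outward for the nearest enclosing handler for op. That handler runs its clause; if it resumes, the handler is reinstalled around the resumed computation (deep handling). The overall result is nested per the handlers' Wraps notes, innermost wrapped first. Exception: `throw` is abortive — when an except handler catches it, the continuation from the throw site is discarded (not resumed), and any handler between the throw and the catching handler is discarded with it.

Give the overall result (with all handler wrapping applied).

Answer: 22

Step-by-step:
throw(2) @ H3 caught ⇒ 22
= 22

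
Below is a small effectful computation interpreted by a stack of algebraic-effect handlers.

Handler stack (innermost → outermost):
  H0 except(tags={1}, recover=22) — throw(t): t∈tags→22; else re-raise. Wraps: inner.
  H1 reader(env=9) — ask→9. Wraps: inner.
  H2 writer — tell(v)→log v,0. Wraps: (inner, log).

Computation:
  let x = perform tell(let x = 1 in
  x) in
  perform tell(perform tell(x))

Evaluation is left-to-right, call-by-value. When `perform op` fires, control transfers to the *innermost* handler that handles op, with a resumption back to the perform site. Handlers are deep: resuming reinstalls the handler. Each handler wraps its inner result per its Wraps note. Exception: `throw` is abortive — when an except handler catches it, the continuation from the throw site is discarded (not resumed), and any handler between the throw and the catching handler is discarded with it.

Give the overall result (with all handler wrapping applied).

Answer: (0, (1, 0, 0))

Working:
tell(1) @ H2 ⇒ log+=1
tell(0) @ H2 ⇒ log+=0
tell(0) @ H2 ⇒ log+=0
H0 returns 0
H1 returns 0
H2 returns (0, (1, 0, 0))
= (0, (1, 0, 0))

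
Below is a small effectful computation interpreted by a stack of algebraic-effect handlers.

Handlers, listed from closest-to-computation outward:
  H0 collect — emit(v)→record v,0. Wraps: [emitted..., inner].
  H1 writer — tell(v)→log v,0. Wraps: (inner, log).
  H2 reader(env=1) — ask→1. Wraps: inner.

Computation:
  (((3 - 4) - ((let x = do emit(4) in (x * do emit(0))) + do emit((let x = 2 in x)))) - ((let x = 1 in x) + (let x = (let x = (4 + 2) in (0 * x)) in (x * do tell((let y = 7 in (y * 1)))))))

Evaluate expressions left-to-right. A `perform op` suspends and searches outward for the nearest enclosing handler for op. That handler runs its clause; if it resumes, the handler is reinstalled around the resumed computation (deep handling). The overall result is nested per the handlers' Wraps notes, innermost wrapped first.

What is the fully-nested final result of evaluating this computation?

Step-by-step:
emit(4) @ H0 ⇒ out+=4
emit(0) @ H0 ⇒ out+=0
emit(2) @ H0 ⇒ out+=2
tell(7) @ H1 ⇒ log+=7
H0 returns [4, 0, 2, -2]
H1 returns ([4, 0, 2, -2], (7))
H2 returns ([4, 0, 2, -2], (7))
= ([4, 0, 2, -2], (7))

Answer: ([4, 0, 2, -2], (7))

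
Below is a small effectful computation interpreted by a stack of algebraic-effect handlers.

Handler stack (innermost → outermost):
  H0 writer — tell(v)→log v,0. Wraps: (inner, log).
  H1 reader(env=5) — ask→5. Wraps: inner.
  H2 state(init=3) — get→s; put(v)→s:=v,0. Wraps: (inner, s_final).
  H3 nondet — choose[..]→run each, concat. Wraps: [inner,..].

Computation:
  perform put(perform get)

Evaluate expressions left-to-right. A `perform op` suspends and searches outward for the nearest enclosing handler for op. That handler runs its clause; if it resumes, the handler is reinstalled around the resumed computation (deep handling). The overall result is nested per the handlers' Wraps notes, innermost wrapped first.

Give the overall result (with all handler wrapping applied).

Working:
get @ H2 ⇒ 3
put(3) @ H2 ⇒ s:=3
H0 returns (0, ())
H1 returns (0, ())
H2 returns ((0, ()), 3)
H3 returns [((0, ()), 3)]
= [((0, ()), 3)]

Answer: [((0, ()), 3)]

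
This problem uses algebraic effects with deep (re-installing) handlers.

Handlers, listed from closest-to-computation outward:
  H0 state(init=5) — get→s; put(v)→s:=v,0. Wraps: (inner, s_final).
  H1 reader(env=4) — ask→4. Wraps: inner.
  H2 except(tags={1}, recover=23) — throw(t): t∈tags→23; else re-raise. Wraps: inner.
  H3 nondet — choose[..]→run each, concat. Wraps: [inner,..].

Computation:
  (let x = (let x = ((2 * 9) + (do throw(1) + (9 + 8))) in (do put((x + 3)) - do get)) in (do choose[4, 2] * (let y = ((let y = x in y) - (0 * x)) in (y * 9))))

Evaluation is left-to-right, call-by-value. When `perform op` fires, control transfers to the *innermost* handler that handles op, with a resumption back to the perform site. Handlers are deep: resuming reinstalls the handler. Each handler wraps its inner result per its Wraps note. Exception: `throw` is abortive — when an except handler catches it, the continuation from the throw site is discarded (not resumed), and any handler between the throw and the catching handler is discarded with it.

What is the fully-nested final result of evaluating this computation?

Working:
throw(1) @ H2 caught ⇒ 23
H3 returns [23]
= [23]

Answer: [23]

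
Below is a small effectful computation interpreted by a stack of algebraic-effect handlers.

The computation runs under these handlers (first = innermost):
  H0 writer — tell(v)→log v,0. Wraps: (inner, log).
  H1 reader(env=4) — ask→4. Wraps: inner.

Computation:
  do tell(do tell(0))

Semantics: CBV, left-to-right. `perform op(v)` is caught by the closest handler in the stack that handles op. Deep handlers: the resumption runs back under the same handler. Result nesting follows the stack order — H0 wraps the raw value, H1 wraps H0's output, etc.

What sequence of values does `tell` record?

Evaluation trace:
tell(0) @ H0 ⇒ log+=0
tell(0) @ H0 ⇒ log+=0
H0 returns (0, (0, 0))
H1 returns (0, (0, 0))
= (0, (0, 0))

Answer: (0, 0)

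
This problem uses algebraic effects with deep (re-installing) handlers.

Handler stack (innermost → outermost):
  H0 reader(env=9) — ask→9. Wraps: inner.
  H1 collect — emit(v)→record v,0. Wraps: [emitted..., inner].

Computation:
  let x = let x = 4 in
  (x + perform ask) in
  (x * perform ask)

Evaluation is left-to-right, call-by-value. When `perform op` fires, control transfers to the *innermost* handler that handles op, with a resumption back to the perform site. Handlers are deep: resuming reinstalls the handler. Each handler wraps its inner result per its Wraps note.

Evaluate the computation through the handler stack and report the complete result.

Answer: [117]

Step-by-step:
ask @ H0 ⇒ 9
ask @ H0 ⇒ 9
H0 returns 117
H1 returns [117]
= [117]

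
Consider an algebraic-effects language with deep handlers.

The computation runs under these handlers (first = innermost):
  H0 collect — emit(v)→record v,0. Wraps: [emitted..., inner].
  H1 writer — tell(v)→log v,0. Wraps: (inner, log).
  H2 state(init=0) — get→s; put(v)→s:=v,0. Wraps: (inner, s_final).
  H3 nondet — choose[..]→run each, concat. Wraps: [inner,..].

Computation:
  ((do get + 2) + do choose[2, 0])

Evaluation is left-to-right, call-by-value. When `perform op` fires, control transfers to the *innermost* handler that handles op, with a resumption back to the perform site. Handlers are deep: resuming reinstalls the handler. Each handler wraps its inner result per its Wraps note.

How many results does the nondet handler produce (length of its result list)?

Answer: 2

Working:
get @ H2 ⇒ 0
choose[2, 0] @ H3
  branch[0] choose=2:
    H0 returns [4]
    H1 returns ([4], ())
    H2 returns (([4], ()), 0)
    H3 returns [(([4], ()), 0)]
  branch[1] choose=0:
    H0 returns [2]
    H1 returns ([2], ())
    H2 returns (([2], ()), 0)
    H3 returns [(([2], ()), 0)]
= [(([4], ()), 0), (([2], ()), 0)]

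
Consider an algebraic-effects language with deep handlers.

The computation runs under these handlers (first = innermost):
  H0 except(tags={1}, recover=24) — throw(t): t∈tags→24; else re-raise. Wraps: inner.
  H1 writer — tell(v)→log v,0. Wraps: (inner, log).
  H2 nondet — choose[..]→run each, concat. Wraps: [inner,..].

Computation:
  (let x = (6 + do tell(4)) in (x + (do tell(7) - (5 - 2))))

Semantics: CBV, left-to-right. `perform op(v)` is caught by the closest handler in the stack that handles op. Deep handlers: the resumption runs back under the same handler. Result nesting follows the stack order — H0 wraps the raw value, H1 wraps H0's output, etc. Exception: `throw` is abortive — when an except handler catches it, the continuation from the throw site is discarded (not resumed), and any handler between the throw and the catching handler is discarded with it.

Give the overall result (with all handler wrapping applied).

Answer: [(3, (4, 7))]

Evaluation trace:
tell(4) @ H1 ⇒ log+=4
tell(7) @ H1 ⇒ log+=7
H0 returns 3
H1 returns (3, (4, 7))
H2 returns [(3, (4, 7))]
= [(3, (4, 7))]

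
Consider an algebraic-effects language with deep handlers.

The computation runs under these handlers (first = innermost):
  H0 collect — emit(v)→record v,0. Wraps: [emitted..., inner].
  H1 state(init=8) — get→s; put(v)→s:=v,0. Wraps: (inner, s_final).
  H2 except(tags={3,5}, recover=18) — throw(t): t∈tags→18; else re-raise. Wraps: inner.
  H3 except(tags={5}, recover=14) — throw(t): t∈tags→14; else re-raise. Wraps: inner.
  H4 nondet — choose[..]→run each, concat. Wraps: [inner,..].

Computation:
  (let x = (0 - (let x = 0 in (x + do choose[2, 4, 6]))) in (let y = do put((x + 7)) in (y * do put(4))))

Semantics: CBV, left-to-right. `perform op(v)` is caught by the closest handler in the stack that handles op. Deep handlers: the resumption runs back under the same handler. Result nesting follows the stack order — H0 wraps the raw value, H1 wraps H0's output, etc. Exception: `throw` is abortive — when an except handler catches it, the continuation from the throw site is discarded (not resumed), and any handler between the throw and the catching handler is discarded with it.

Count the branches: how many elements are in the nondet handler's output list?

Answer: 3

Evaluation trace:
choose[2, 4, 6] @ H4
  branch[0] choose=2:
    put(5) @ H1 ⇒ s:=5
    put(4) @ H1 ⇒ s:=4
    H0 returns [0]
    H1 returns ([0], 4)
    H2 returns ([0], 4)
    H3 returns ([0], 4)
    H4 returns [([0], 4)]
  branch[1] choose=4:
    put(3) @ H1 ⇒ s:=3
    put(4) @ H1 ⇒ s:=4
    H0 returns [0]
    H1 returns ([0], 4)
    H2 returns ([0], 4)
    H3 returns ([0], 4)
    H4 returns [([0], 4)]
  branch[2] choose=6:
    put(1) @ H1 ⇒ s:=1
    put(4) @ H1 ⇒ s:=4
    H0 returns [0]
    H1 returns ([0], 4)
    H2 returns ([0], 4)
    H3 returns ([0], 4)
    H4 returns [([0], 4)]
= [([0], 4), ([0], 4), ([0], 4)]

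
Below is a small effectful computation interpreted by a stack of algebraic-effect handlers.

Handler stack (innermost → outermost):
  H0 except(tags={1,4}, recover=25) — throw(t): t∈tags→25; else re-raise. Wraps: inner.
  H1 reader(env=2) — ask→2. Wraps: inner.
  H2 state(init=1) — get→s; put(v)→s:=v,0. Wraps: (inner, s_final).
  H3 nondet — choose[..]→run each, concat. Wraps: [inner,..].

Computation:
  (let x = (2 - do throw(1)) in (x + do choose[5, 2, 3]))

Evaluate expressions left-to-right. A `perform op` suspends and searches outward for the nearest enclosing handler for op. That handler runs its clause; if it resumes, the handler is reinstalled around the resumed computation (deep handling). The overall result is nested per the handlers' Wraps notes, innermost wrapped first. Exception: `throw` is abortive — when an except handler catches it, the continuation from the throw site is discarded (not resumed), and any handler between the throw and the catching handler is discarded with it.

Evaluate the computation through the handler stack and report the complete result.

Answer: [(25, 1)]

Step-by-step:
throw(1) @ H0 caught ⇒ 25
H1 returns 25
H2 returns (25, 1)
H3 returns [(25, 1)]
= [(25, 1)]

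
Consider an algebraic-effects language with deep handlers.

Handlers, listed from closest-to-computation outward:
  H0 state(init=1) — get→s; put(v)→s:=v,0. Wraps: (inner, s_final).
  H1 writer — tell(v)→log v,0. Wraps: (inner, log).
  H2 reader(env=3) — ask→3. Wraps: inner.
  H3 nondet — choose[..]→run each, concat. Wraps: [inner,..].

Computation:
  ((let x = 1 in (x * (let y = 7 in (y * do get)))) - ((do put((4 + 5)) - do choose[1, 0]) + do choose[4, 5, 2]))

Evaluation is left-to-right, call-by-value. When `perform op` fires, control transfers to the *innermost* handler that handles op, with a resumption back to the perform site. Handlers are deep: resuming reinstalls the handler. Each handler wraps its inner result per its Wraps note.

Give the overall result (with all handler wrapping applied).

Answer: [((4, 9), ()), ((3, 9), ()), ((6, 9), ()), ((3, 9), ()), ((2, 9), ()), ((5, 9), ())]

Step-by-step:
get @ H0 ⇒ 1
put(9) @ H0 ⇒ s:=9
choose[1, 0] @ H3
  branch[0] choose=1:
    choose[4, 5, 2] @ H3
      branch[0] choose=4:
        H0 returns (4, 9)
        H1 returns ((4, 9), ())
        H2 returns ((4, 9), ())
        H3 returns [((4, 9), ())]
      branch[1] choose=5:
        H0 returns (3, 9)
        H1 returns ((3, 9), ())
        H2 returns ((3, 9), ())
        H3 returns [((3, 9), ())]
      branch[2] choose=2:
        H0 returns (6, 9)
        H1 returns ((6, 9), ())
        H2 returns ((6, 9), ())
        H3 returns [((6, 9), ())]
  branch[1] choose=0:
    choose[4, 5, 2] @ H3
      branch[0] choose=4:
        H0 returns (3, 9)
        H1 returns ((3, 9), ())
        H2 returns ((3, 9), ())
        H3 returns [((3, 9), ())]
      branch[1] choose=5:
        H0 returns (2, 9)
        H1 returns ((2, 9), ())
        H2 returns ((2, 9), ())
        H3 returns [((2, 9), ())]
      branch[2] choose=2:
        H0 returns (5, 9)
        H1 returns ((5, 9), ())
        H2 returns ((5, 9), ())
        H3 returns [((5, 9), ())]
= [((4, 9), ()), ((3, 9), ()), ((6, 9), ()), ((3, 9), ()), ((2, 9), ()), ((5, 9), ())]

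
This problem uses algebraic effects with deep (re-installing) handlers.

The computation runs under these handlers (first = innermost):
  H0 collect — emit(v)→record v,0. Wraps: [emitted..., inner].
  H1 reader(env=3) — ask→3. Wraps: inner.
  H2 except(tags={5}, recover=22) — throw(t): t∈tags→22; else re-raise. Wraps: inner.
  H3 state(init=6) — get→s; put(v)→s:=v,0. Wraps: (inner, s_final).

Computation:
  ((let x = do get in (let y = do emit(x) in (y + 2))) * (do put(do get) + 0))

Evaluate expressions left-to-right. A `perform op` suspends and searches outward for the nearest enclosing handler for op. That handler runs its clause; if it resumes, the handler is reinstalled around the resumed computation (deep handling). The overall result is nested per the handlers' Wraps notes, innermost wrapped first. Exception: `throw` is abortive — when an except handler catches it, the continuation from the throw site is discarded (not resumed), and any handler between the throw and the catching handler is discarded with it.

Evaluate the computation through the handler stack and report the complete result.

Working:
get @ H3 ⇒ 6
emit(6) @ H0 ⇒ out+=6
get @ H3 ⇒ 6
put(6) @ H3 ⇒ s:=6
H0 returns [6, 0]
H1 returns [6, 0]
H2 returns [6, 0]
H3 returns ([6, 0], 6)
= ([6, 0], 6)

Answer: ([6, 0], 6)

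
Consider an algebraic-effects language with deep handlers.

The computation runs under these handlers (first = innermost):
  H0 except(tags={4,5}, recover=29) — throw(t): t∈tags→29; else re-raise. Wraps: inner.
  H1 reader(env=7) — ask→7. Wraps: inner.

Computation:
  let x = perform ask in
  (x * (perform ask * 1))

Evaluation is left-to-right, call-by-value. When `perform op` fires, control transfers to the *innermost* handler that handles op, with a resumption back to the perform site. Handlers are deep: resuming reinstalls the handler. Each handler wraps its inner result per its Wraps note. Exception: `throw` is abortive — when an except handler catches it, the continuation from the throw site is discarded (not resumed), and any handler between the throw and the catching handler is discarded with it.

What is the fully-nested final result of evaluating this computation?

Working:
ask @ H1 ⇒ 7
ask @ H1 ⇒ 7
H0 returns 49
H1 returns 49
= 49

Answer: 49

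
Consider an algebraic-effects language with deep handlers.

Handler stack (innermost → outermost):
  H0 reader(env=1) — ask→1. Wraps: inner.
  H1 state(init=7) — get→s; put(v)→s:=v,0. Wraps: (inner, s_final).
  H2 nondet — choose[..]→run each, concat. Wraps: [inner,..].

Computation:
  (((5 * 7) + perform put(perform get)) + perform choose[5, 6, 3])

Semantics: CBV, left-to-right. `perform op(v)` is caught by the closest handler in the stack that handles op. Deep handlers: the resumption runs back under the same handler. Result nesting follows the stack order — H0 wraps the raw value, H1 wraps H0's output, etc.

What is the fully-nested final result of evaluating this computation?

Evaluation trace:
get @ H1 ⇒ 7
put(7) @ H1 ⇒ s:=7
choose[5, 6, 3] @ H2
  branch[0] choose=5:
    H0 returns 40
    H1 returns (40, 7)
    H2 returns [(40, 7)]
  branch[1] choose=6:
    H0 returns 41
    H1 returns (41, 7)
    H2 returns [(41, 7)]
  branch[2] choose=3:
    H0 returns 38
    H1 returns (38, 7)
    H2 returns [(38, 7)]
= [(40, 7), (41, 7), (38, 7)]

Answer: [(40, 7), (41, 7), (38, 7)]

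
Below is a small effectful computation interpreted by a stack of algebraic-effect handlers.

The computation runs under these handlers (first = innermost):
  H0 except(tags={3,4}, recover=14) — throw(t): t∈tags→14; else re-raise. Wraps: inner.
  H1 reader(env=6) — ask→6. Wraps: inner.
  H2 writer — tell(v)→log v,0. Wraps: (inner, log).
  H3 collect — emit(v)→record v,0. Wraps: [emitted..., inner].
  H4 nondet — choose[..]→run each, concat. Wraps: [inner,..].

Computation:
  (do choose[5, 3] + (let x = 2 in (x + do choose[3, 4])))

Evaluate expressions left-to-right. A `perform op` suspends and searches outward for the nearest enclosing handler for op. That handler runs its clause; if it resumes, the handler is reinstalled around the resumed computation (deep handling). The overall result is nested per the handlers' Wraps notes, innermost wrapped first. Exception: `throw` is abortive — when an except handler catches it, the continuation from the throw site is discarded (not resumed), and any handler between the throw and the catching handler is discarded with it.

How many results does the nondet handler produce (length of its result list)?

Answer: 4

Step-by-step:
choose[5, 3] @ H4
  branch[0] choose=5:
    choose[3, 4] @ H4
      branch[0] choose=3:
        H0 returns 10
        H1 returns 10
        H2 returns (10, ())
        H3 returns [(10, ())]
        H4 returns [[(10, ())]]
      branch[1] choose=4:
        H0 returns 11
        H1 returns 11
        H2 returns (11, ())
        H3 returns [(11, ())]
        H4 returns [[(11, ())]]
  branch[1] choose=3:
    choose[3, 4] @ H4
      branch[0] choose=3:
        H0 returns 8
        H1 returns 8
        H2 returns (8, ())
        H3 returns [(8, ())]
        H4 returns [[(8, ())]]
      branch[1] choose=4:
        H0 returns 9
        H1 returns 9
        H2 returns (9, ())
        H3 returns [(9, ())]
        H4 returns [[(9, ())]]
= [[(10, ())], [(11, ())], [(8, ())], [(9, ())]]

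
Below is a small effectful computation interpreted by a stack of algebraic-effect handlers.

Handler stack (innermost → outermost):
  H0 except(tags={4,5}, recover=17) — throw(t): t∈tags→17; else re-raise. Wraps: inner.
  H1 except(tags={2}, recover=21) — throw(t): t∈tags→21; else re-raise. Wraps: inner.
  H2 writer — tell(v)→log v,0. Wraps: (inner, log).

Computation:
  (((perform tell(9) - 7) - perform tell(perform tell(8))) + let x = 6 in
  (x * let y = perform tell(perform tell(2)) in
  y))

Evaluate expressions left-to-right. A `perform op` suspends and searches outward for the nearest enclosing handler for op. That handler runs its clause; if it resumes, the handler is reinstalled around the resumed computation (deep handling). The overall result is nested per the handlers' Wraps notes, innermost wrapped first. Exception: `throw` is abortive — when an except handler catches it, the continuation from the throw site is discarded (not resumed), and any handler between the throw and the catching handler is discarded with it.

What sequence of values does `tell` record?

Working:
tell(9) @ H2 ⇒ log+=9
tell(8) @ H2 ⇒ log+=8
tell(0) @ H2 ⇒ log+=0
tell(2) @ H2 ⇒ log+=2
tell(0) @ H2 ⇒ log+=0
H0 returns -7
H1 returns -7
H2 returns (-7, (9, 8, 0, 2, 0))
= (-7, (9, 8, 0, 2, 0))

Answer: (9, 8, 0, 2, 0)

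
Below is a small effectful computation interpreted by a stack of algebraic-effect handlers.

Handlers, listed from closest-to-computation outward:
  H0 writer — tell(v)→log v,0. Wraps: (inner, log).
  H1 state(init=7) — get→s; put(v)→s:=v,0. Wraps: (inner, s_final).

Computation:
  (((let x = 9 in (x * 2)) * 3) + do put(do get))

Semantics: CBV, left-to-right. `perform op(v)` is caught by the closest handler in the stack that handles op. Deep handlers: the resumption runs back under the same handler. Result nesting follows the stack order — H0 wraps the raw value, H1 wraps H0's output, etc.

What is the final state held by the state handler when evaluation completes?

Evaluation trace:
get @ H1 ⇒ 7
put(7) @ H1 ⇒ s:=7
H0 returns (54, ())
H1 returns ((54, ()), 7)
= ((54, ()), 7)

Answer: 7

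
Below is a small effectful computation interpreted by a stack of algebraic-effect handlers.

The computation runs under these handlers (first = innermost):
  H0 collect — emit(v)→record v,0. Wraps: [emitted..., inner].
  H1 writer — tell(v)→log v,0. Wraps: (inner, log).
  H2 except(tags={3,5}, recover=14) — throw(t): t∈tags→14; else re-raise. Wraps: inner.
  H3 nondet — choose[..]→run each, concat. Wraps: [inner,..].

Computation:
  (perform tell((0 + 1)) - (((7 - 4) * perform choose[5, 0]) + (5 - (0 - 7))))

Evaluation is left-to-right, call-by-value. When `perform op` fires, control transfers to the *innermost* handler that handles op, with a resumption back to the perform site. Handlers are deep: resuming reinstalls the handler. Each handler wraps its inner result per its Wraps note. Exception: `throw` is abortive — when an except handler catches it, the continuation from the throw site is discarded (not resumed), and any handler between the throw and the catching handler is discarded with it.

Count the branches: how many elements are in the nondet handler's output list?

Working:
tell(1) @ H1 ⇒ log+=1
choose[5, 0] @ H3
  branch[0] choose=5:
    H0 returns [-27]
    H1 returns ([-27], (1))
    H2 returns ([-27], (1))
    H3 returns [([-27], (1))]
  branch[1] choose=0:
    H0 returns [-12]
    H1 returns ([-12], (1))
    H2 returns ([-12], (1))
    H3 returns [([-12], (1))]
= [([-27], (1)), ([-12], (1))]

Answer: 2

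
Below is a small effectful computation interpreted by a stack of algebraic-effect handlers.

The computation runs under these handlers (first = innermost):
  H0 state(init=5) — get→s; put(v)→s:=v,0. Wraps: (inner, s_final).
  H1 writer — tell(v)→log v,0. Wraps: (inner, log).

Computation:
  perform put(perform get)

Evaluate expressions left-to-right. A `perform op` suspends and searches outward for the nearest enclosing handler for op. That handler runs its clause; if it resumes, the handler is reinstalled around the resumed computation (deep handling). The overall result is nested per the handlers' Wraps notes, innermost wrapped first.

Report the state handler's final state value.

Working:
get @ H0 ⇒ 5
put(5) @ H0 ⇒ s:=5
H0 returns (0, 5)
H1 returns ((0, 5), ())
= ((0, 5), ())

Answer: 5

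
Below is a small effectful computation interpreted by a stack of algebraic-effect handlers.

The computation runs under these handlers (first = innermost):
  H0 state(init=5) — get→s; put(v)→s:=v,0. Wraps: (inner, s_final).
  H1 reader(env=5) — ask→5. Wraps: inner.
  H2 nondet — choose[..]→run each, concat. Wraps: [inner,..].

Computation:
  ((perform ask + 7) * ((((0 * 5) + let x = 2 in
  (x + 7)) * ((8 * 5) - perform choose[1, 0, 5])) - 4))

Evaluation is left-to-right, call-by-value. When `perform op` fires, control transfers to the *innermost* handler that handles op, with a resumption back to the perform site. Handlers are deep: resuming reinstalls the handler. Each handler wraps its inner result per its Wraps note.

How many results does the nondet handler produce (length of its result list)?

Working:
ask @ H1 ⇒ 5
choose[1, 0, 5] @ H2
  branch[0] choose=1:
    H0 returns (4164, 5)
    H1 returns (4164, 5)
    H2 returns [(4164, 5)]
  branch[1] choose=0:
    H0 returns (4272, 5)
    H1 returns (4272, 5)
    H2 returns [(4272, 5)]
  branch[2] choose=5:
    H0 returns (3732, 5)
    H1 returns (3732, 5)
    H2 returns [(3732, 5)]
= [(4164, 5), (4272, 5), (3732, 5)]

Answer: 3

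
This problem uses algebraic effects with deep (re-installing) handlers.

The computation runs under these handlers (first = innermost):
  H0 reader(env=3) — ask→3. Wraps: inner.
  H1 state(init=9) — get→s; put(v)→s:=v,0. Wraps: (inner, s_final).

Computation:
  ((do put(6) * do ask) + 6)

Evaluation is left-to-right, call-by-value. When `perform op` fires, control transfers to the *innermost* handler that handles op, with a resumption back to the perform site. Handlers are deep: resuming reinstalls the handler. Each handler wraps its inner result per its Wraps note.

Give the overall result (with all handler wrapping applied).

Answer: (6, 6)

Evaluation trace:
put(6) @ H1 ⇒ s:=6
ask @ H0 ⇒ 3
H0 returns 6
H1 returns (6, 6)
= (6, 6)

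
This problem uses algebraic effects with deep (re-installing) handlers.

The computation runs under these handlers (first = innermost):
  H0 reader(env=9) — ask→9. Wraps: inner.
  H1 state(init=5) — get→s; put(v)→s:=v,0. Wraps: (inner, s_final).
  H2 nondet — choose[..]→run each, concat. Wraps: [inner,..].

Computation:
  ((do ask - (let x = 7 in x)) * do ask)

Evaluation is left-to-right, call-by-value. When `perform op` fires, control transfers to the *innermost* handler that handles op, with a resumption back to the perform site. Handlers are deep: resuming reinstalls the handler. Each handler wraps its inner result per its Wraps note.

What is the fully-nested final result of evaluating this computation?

Answer: [(18, 5)]

Evaluation trace:
ask @ H0 ⇒ 9
ask @ H0 ⇒ 9
H0 returns 18
H1 returns (18, 5)
H2 returns [(18, 5)]
= [(18, 5)]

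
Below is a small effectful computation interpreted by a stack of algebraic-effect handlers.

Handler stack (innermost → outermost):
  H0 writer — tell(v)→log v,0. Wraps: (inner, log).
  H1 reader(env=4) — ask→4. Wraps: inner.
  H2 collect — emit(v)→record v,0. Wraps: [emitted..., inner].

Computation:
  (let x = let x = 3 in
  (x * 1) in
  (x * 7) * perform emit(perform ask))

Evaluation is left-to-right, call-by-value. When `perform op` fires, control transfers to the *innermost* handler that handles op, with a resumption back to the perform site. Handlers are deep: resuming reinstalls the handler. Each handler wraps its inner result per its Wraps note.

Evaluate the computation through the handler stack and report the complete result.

Working:
ask @ H1 ⇒ 4
emit(4) @ H2 ⇒ out+=4
H0 returns (0, ())
H1 returns (0, ())
H2 returns [4, (0, ())]
= [4, (0, ())]

Answer: [4, (0, ())]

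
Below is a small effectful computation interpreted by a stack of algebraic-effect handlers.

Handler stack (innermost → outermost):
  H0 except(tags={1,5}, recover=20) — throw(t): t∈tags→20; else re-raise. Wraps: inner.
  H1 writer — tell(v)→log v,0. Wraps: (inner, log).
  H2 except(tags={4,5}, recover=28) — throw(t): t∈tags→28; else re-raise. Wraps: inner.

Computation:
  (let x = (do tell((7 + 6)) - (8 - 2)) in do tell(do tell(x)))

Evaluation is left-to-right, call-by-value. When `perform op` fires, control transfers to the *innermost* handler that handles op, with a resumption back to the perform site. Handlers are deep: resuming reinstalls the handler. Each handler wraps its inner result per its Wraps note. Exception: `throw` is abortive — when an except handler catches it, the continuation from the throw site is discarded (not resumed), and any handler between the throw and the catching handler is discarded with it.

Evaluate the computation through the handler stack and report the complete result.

Answer: (0, (13, -6, 0))

Step-by-step:
tell(13) @ H1 ⇒ log+=13
tell(-6) @ H1 ⇒ log+=-6
tell(0) @ H1 ⇒ log+=0
H0 returns 0
H1 returns (0, (13, -6, 0))
H2 returns (0, (13, -6, 0))
= (0, (13, -6, 0))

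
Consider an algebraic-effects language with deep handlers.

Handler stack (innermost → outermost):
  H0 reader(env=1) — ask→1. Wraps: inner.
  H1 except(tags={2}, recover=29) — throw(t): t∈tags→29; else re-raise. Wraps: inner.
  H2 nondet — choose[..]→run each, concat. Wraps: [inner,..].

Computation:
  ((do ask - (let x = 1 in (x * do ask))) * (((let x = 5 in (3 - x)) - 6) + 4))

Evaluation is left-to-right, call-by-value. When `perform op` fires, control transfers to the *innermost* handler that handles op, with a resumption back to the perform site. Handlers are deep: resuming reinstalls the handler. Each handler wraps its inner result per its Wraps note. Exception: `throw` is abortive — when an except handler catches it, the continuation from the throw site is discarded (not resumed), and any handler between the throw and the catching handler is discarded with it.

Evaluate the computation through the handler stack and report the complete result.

Working:
ask @ H0 ⇒ 1
ask @ H0 ⇒ 1
H0 returns 0
H1 returns 0
H2 returns [0]
= [0]

Answer: [0]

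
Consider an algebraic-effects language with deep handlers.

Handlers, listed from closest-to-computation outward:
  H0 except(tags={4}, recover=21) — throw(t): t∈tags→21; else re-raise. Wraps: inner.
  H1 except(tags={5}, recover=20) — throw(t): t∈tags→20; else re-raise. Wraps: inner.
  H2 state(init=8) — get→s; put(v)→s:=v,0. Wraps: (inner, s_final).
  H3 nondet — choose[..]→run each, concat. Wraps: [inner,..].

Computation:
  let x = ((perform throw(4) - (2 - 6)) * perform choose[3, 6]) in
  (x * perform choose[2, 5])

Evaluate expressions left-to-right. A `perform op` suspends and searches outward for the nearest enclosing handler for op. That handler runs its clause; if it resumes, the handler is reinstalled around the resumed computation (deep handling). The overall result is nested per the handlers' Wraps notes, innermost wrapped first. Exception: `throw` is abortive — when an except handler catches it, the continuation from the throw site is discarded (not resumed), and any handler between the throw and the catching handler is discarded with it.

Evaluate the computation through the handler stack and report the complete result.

Working:
throw(4) @ H0 caught ⇒ 21
H1 returns 21
H2 returns (21, 8)
H3 returns [(21, 8)]
= [(21, 8)]

Answer: [(21, 8)]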